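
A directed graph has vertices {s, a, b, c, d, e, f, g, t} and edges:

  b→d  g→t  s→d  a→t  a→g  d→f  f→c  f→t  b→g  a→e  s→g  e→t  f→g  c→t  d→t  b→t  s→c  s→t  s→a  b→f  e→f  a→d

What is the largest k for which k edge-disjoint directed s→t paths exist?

Assign every edge capacity 1; by Menger, the answer equals the max flow.
Path s→t (+1); total 1.
Path s→a→t (+1); total 2.
Path s→c→t (+1); total 3.
Path s→d→t (+1); total 4.
Path s→g→t (+1); total 5.
No residual s→t path; max flow = 5.
Certifying cut of size 5: {s→a, s→c, s→d, s→g, s→t}.

5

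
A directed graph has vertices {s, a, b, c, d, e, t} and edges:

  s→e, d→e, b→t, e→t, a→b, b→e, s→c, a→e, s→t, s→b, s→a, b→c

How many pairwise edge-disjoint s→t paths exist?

3

Assign every edge capacity 1; by Menger, the answer equals the max flow.
Path s→t (+1); total 1.
Path s→b→t (+1); total 2.
Path s→e→t (+1); total 3.
No residual s→t path; max flow = 3.
Certifying cut of size 3: {b→t, e→t, s→t}.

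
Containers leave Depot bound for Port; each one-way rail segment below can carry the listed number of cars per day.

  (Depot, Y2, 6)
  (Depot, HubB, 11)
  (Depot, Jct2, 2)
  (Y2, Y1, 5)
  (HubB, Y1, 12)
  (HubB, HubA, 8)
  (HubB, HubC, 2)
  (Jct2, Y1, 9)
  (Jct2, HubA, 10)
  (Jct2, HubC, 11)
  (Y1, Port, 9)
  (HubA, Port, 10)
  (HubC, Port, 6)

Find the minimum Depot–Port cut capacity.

Augment Depot→Y2→Y1→Port: bottleneck 5, flow now 5.
Augment Depot→HubB→Y1→Port: bottleneck 4, flow now 9.
Augment Depot→HubB→HubA→Port: bottleneck 7, flow now 16.
Augment Depot→Jct2→HubA→Port: bottleneck 2, flow now 18.
No augmenting path remains; maximum flow = 18.
By max-flow min-cut, the minimum cut capacity equals the max flow.
In the residual graph, reachable from Depot: {Depot, Y2}.
Min-cut edges: Depot→HubB (11), Depot→Jct2 (2), Y2→Y1 (5); capacity 11 + 2 + 5 = 18.

18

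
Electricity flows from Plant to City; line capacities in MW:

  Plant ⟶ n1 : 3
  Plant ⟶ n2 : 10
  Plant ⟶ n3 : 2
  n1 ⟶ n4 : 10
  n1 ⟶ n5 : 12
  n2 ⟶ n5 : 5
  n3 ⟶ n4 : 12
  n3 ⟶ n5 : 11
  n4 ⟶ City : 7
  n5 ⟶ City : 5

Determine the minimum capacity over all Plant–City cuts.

Augment Plant→n1→n4→City: bottleneck 3, flow now 3.
Augment Plant→n2→n5→City: bottleneck 5, flow now 8.
Augment Plant→n3→n4→City: bottleneck 2, flow now 10.
No augmenting path remains; maximum flow = 10.
By max-flow min-cut, the minimum cut capacity equals the max flow.
In the residual graph, reachable from Plant: {Plant, n2}.
Min-cut edges: Plant→n1 (3), Plant→n3 (2), n2→n5 (5); capacity 3 + 2 + 5 = 10.

10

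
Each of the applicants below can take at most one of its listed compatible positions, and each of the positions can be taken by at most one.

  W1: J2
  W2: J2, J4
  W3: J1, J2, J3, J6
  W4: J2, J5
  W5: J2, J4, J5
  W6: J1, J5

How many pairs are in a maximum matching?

Unit-capacity flow: source→left, listed edges, right→sink; max matching = max flow.
Augmenting path W1→J2 (+1); matched 1.
Augmenting path W2→J4 (+1); matched 2.
Augmenting path W3→J1 (+1); matched 3.
Augmenting path W4→J5 (+1); matched 4.
Augmenting path W6→J1→W3→J3 (+1); matched 5.
No augmenting path remains; maximum matching = 5.
König certificate: {W3, W6, J2, J4, J5} is a vertex cover of size 5 (every listed pair touches it), so no matching can be larger.

5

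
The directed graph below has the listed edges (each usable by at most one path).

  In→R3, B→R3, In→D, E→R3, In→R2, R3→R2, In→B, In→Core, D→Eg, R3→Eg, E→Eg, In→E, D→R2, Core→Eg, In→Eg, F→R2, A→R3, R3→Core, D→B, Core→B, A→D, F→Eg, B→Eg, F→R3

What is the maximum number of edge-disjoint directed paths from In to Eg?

Assign every edge capacity 1; by Menger, the answer equals the max flow.
Path In→Eg (+1); total 1.
Path In→D→Eg (+1); total 2.
Path In→E→Eg (+1); total 3.
Path In→B→Eg (+1); total 4.
Path In→R3→Eg (+1); total 5.
Path In→Core→Eg (+1); total 6.
No residual In→Eg path; max flow = 6.
Certifying cut of size 6: {In→B, In→Core, In→D, In→E, In→Eg, In→R3}.

6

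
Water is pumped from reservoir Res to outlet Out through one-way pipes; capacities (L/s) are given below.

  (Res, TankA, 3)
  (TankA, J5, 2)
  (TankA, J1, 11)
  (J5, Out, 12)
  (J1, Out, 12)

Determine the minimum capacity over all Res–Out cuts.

3

Augment Res→TankA→J5→Out: bottleneck 2, flow now 2.
Augment Res→TankA→J1→Out: bottleneck 1, flow now 3.
No augmenting path remains; maximum flow = 3.
By max-flow min-cut, the minimum cut capacity equals the max flow.
In the residual graph, reachable from Res: {Res}.
Min-cut edges: Res→TankA (3); capacity 3 = 3.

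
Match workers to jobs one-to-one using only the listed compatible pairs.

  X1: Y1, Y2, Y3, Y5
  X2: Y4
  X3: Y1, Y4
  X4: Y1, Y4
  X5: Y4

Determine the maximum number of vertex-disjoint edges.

Unit-capacity flow: source→left, listed edges, right→sink; max matching = max flow.
Augmenting path X1→Y1 (+1); matched 1.
Augmenting path X2→Y4 (+1); matched 2.
Augmenting path X3→Y1→X1→Y2 (+1); matched 3.
No augmenting path remains; maximum matching = 3.
König certificate: {X1, Y1, Y4} is a vertex cover of size 3 (every listed pair touches it), so no matching can be larger.

3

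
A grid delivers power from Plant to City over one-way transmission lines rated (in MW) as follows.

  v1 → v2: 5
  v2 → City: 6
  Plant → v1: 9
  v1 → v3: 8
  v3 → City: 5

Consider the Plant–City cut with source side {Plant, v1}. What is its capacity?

13

Edges leaving {Plant, v1}: v1→v2 (5), v1→v3 (8).
Cut capacity = 5 + 8 = 13.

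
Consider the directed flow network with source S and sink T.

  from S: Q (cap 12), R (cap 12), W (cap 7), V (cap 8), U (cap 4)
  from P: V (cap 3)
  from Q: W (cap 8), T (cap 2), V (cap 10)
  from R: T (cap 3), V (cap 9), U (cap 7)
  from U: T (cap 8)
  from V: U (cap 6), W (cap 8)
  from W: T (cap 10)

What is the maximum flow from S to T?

Augment S→Q→T: bottleneck 2, flow now 2.
Augment S→R→T: bottleneck 3, flow now 5.
Augment S→U→T: bottleneck 4, flow now 9.
Augment S→W→T: bottleneck 7, flow now 16.
Augment S→Q→W→T: bottleneck 3, flow now 19.
Augment S→R→U→T: bottleneck 4, flow now 23.
No augmenting path remains; maximum flow = 23.
In the residual graph, reachable from S: {S, Q, R, U, V, W}.
Min-cut edges: Q→T (2), R→T (3), U→T (8), W→T (10); capacity 2 + 3 + 8 + 10 = 23.
This cut is saturated, so no flow can exceed 23.

23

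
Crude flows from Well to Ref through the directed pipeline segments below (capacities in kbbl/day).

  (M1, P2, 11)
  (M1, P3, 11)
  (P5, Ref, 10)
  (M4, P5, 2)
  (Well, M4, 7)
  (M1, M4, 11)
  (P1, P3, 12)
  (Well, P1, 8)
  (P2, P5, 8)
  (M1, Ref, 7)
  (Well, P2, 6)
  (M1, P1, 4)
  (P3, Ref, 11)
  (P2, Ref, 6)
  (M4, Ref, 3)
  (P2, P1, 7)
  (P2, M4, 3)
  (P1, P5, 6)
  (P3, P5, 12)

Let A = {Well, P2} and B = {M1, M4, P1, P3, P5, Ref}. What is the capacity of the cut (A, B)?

Edges leaving {Well, P2}: Well→M4 (7), Well→P1 (8), P2→M4 (3), P2→P1 (7), P2→P5 (8), P2→Ref (6).
Cut capacity = 7 + 8 + 3 + 7 + 8 + 6 = 39.

39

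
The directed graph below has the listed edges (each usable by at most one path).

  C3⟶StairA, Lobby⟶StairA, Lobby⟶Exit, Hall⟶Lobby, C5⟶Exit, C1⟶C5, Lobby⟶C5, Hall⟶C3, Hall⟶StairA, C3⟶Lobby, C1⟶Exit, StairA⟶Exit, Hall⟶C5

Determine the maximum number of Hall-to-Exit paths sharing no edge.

Assign every edge capacity 1; by Menger, the answer equals the max flow.
Path Hall→Lobby→Exit (+1); total 1.
Path Hall→StairA→Exit (+1); total 2.
Path Hall→C5→Exit (+1); total 3.
No residual Hall→Exit path; max flow = 3.
Certifying cut of size 3: {C5→Exit, Lobby→Exit, StairA→Exit}.

3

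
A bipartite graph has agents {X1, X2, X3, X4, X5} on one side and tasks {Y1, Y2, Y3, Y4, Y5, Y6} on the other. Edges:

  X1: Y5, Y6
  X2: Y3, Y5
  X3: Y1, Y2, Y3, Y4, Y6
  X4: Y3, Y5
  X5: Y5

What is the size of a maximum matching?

4

Unit-capacity flow: source→left, listed edges, right→sink; max matching = max flow.
Augmenting path X1→Y5 (+1); matched 1.
Augmenting path X2→Y3 (+1); matched 2.
Augmenting path X3→Y1 (+1); matched 3.
Augmenting path X4→Y5→X1→Y6 (+1); matched 4.
No augmenting path remains; maximum matching = 4.
König certificate: {X1, X3, Y3, Y5} is a vertex cover of size 4 (every listed pair touches it), so no matching can be larger.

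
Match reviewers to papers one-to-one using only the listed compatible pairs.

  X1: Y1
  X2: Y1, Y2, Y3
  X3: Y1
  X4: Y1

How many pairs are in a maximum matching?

Unit-capacity flow: source→left, listed edges, right→sink; max matching = max flow.
Augmenting path X1→Y1 (+1); matched 1.
Augmenting path X2→Y2 (+1); matched 2.
No augmenting path remains; maximum matching = 2.
König certificate: {X2, Y1} is a vertex cover of size 2 (every listed pair touches it), so no matching can be larger.

2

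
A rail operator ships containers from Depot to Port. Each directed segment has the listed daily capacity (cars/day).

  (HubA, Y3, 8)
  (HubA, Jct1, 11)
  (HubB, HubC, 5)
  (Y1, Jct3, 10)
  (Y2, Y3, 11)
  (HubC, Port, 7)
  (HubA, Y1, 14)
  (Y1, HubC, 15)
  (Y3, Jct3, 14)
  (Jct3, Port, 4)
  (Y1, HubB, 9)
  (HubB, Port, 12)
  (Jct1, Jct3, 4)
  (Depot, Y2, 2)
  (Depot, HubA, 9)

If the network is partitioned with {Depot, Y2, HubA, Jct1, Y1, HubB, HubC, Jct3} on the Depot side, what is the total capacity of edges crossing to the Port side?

Edges leaving {Depot, Y2, HubA, Jct1, Y1, HubB, HubC, Jct3}: Y2→Y3 (11), HubA→Y3 (8), HubB→Port (12), HubC→Port (7), Jct3→Port (4).
Cut capacity = 11 + 8 + 12 + 7 + 4 = 42.

42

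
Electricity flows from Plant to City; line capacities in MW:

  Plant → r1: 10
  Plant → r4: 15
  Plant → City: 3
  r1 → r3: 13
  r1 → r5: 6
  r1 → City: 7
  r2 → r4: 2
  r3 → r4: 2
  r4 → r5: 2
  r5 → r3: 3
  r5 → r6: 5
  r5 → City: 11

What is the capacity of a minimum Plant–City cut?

15

Augment Plant→City: bottleneck 3, flow now 3.
Augment Plant→r1→City: bottleneck 7, flow now 10.
Augment Plant→r1→r5→City: bottleneck 3, flow now 13.
Augment Plant→r4→r5→City: bottleneck 2, flow now 15.
No augmenting path remains; maximum flow = 15.
By max-flow min-cut, the minimum cut capacity equals the max flow.
In the residual graph, reachable from Plant: {Plant, r4}.
Min-cut edges: Plant→r1 (10), Plant→City (3), r4→r5 (2); capacity 10 + 3 + 2 = 15.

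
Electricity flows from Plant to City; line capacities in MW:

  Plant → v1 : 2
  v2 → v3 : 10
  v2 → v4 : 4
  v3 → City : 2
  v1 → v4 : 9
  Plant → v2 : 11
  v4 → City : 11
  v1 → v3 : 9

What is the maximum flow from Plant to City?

8

Augment Plant→v1→v3→City: bottleneck 2, flow now 2.
Augment Plant→v2→v4→City: bottleneck 4, flow now 6.
Augment Plant→v2→v3→v1→v4→City: bottleneck 2, flow now 8. (uses reverse residual edge)
No augmenting path remains; maximum flow = 8.
In the residual graph, reachable from Plant: {Plant, v2, v3}.
Min-cut edges: Plant→v1 (2), v2→v4 (4), v3→City (2); capacity 2 + 4 + 2 = 8.
This cut is saturated, so no flow can exceed 8.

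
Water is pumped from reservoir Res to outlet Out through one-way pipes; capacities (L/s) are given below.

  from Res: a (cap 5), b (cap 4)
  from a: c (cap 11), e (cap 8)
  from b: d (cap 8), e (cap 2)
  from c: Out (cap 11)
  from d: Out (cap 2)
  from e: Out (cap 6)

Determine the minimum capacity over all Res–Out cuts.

Augment Res→a→c→Out: bottleneck 5, flow now 5.
Augment Res→b→d→Out: bottleneck 2, flow now 7.
Augment Res→b→e→Out: bottleneck 2, flow now 9.
No augmenting path remains; maximum flow = 9.
By max-flow min-cut, the minimum cut capacity equals the max flow.
In the residual graph, reachable from Res: {Res}.
Min-cut edges: Res→a (5), Res→b (4); capacity 5 + 4 = 9.

9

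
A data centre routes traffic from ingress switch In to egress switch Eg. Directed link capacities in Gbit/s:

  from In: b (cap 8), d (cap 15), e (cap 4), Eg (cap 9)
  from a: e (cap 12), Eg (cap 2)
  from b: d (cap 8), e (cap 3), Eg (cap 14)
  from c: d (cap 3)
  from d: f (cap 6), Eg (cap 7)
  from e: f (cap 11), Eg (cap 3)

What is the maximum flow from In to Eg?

Augment In→Eg: bottleneck 9, flow now 9.
Augment In→b→Eg: bottleneck 8, flow now 17.
Augment In→d→Eg: bottleneck 7, flow now 24.
Augment In→e→Eg: bottleneck 3, flow now 27.
No augmenting path remains; maximum flow = 27.
In the residual graph, reachable from In: {In, d, e, f}.
Min-cut edges: In→b (8), In→Eg (9), d→Eg (7), e→Eg (3); capacity 8 + 9 + 7 + 3 = 27.
This cut is saturated, so no flow can exceed 27.

27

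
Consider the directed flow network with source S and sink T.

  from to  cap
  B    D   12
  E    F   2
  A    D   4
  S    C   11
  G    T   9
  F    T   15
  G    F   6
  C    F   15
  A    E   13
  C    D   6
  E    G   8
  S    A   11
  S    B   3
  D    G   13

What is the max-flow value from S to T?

Augment S→C→F→T: bottleneck 11, flow now 11.
Augment S→A→D→G→T: bottleneck 4, flow now 15.
Augment S→A→E→F→T: bottleneck 2, flow now 17.
Augment S→A→E→G→T: bottleneck 5, flow now 22.
Augment S→B→D→G→F→T: bottleneck 2, flow now 24.
No augmenting path remains; maximum flow = 24.
In the residual graph, reachable from S: {S, A, B, C, D, E, F, G}.
Min-cut edges: F→T (15), G→T (9); capacity 15 + 9 = 24.
This cut is saturated, so no flow can exceed 24.

24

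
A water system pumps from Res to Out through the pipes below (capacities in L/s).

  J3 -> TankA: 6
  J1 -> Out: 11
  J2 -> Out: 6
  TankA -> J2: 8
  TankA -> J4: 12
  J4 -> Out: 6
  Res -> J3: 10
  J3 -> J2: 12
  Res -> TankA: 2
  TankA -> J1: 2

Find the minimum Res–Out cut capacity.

Augment Res→J3→J2→Out: bottleneck 6, flow now 6.
Augment Res→TankA→J1→Out: bottleneck 2, flow now 8.
Augment Res→J3→TankA→J4→Out: bottleneck 4, flow now 12.
No augmenting path remains; maximum flow = 12.
By max-flow min-cut, the minimum cut capacity equals the max flow.
In the residual graph, reachable from Res: {Res}.
Min-cut edges: Res→J3 (10), Res→TankA (2); capacity 10 + 2 = 12.

12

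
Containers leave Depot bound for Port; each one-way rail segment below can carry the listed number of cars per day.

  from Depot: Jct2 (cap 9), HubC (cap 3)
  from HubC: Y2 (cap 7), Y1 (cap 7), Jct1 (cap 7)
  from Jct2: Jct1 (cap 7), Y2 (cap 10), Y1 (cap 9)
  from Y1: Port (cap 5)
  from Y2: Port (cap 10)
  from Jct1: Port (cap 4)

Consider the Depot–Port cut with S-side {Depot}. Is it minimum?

Given cut capacity: 3 + 9 = 12.
Augment Depot→HubC→Y1→Port: bottleneck 3, flow now 3.
Augment Depot→Jct2→Y1→Port: bottleneck 2, flow now 5.
Augment Depot→Jct2→Y2→Port: bottleneck 7, flow now 12.
No augmenting path remains; maximum flow = 12.
Cut capacity 12 equals the max flow, so it is a minimum cut.

Yes — it is a minimum cut (capacity 12).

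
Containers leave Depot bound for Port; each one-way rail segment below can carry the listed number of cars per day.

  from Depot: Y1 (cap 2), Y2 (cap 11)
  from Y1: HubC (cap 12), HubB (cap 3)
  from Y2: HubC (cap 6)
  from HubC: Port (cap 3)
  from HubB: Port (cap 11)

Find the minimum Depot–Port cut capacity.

5

Augment Depot→Y1→HubC→Port: bottleneck 2, flow now 2.
Augment Depot→Y2→HubC→Port: bottleneck 1, flow now 3.
Augment Depot→Y2→HubC→Y1→HubB→Port: bottleneck 2, flow now 5. (uses reverse residual edge)
No augmenting path remains; maximum flow = 5.
By max-flow min-cut, the minimum cut capacity equals the max flow.
In the residual graph, reachable from Depot: {Depot, Y2, HubC}.
Min-cut edges: Depot→Y1 (2), HubC→Port (3); capacity 2 + 3 = 5.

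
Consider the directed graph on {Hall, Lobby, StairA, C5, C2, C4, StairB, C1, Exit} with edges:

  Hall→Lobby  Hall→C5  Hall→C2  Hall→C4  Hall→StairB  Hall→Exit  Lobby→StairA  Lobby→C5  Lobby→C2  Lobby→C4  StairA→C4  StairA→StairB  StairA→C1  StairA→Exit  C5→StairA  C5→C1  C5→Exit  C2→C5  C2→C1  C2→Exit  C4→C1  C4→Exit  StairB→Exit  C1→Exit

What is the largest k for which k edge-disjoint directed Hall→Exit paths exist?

6

Assign every edge capacity 1; by Menger, the answer equals the max flow.
Path Hall→Exit (+1); total 1.
Path Hall→C5→Exit (+1); total 2.
Path Hall→C2→Exit (+1); total 3.
Path Hall→C4→Exit (+1); total 4.
Path Hall→StairB→Exit (+1); total 5.
Path Hall→Lobby→StairA→Exit (+1); total 6.
No residual Hall→Exit path; max flow = 6.
Certifying cut of size 6: {Hall→C2, Hall→C4, Hall→C5, Hall→Exit, Hall→Lobby, Hall→StairB}.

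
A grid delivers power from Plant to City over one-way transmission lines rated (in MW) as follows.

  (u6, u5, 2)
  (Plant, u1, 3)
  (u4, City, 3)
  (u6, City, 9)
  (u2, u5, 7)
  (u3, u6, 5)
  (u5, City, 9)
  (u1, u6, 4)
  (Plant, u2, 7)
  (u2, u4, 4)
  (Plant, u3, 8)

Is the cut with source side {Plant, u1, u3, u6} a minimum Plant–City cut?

No — its capacity is 18, but the minimum cut has capacity 15.

Given cut capacity: 7 + 2 + 9 = 18.
Augment Plant→u1→u6→City: bottleneck 3, flow now 3.
Augment Plant→u2→u4→City: bottleneck 3, flow now 6.
Augment Plant→u2→u5→City: bottleneck 4, flow now 10.
Augment Plant→u3→u6→City: bottleneck 5, flow now 15.
No augmenting path remains; maximum flow = 15.
In the residual graph, reachable from Plant: {Plant, u3}.
Min-cut edges: Plant→u1 (3), Plant→u2 (7), u3→u6 (5); capacity 3 + 7 + 5 = 15.
Cut capacity 18 exceeds the max flow 15, so it is not minimum.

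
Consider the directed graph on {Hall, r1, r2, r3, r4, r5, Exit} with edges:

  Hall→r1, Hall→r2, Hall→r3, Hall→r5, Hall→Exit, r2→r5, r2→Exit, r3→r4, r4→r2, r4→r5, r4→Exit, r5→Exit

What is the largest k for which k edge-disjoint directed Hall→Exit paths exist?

4

Assign every edge capacity 1; by Menger, the answer equals the max flow.
Path Hall→Exit (+1); total 1.
Path Hall→r2→Exit (+1); total 2.
Path Hall→r5→Exit (+1); total 3.
Path Hall→r3→r4→Exit (+1); total 4.
No residual Hall→Exit path; max flow = 4.
Certifying cut of size 4: {Hall→Exit, Hall→r2, Hall→r3, Hall→r5}.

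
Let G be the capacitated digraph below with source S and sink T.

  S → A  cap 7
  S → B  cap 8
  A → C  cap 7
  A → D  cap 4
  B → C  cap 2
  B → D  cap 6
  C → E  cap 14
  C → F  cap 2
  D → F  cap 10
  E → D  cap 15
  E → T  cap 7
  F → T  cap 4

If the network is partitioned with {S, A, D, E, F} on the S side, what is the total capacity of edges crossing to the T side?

26

Edges leaving {S, A, D, E, F}: S→B (8), A→C (7), E→T (7), F→T (4).
Cut capacity = 8 + 7 + 7 + 4 = 26.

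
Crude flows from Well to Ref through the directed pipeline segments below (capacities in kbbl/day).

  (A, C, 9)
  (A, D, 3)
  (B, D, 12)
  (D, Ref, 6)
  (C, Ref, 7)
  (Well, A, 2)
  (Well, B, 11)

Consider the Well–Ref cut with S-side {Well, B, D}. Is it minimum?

Yes — it is a minimum cut (capacity 8).

Given cut capacity: 2 + 6 = 8.
Augment Well→A→C→Ref: bottleneck 2, flow now 2.
Augment Well→B→D→Ref: bottleneck 6, flow now 8.
No augmenting path remains; maximum flow = 8.
Cut capacity 8 equals the max flow, so it is a minimum cut.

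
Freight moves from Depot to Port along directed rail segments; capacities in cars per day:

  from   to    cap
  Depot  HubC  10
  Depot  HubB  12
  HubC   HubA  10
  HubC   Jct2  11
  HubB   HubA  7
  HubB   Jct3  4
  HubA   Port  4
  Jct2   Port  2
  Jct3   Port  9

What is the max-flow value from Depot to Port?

Augment Depot→HubC→HubA→Port: bottleneck 4, flow now 4.
Augment Depot→HubC→Jct2→Port: bottleneck 2, flow now 6.
Augment Depot→HubB→Jct3→Port: bottleneck 4, flow now 10.
No augmenting path remains; maximum flow = 10.
In the residual graph, reachable from Depot: {Depot, HubC, HubB, HubA, Jct2}.
Min-cut edges: HubB→Jct3 (4), HubA→Port (4), Jct2→Port (2); capacity 4 + 4 + 2 = 10.
This cut is saturated, so no flow can exceed 10.

10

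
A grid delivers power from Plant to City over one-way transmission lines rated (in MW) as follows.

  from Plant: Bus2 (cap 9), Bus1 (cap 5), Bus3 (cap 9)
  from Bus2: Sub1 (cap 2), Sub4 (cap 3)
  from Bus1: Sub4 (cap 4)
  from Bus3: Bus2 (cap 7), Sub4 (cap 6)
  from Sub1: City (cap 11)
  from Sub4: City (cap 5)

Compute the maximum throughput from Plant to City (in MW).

Augment Plant→Bus2→Sub1→City: bottleneck 2, flow now 2.
Augment Plant→Bus2→Sub4→City: bottleneck 3, flow now 5.
Augment Plant→Bus1→Sub4→City: bottleneck 2, flow now 7.
No augmenting path remains; maximum flow = 7.
In the residual graph, reachable from Plant: {Plant, Bus2, Bus1, Bus3, Sub4}.
Min-cut edges: Bus2→Sub1 (2), Sub4→City (5); capacity 2 + 5 = 7.
This cut is saturated, so no flow can exceed 7.

7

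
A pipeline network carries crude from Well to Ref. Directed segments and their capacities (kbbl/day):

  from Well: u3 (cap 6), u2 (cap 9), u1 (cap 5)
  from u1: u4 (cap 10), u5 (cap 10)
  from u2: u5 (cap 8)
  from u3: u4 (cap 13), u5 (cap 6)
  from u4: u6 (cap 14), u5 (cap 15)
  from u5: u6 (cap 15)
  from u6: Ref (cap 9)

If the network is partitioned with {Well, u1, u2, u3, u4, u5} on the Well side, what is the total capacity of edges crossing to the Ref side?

Edges leaving {Well, u1, u2, u3, u4, u5}: u4→u6 (14), u5→u6 (15).
Cut capacity = 14 + 15 = 29.

29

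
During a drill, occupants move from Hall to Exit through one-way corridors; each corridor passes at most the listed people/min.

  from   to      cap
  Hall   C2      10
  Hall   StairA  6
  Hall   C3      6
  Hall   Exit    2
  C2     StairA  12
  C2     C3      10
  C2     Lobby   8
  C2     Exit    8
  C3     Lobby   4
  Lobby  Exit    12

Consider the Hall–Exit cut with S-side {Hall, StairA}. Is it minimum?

No — its capacity is 18, but the minimum cut has capacity 16.

Given cut capacity: 10 + 6 + 2 = 18.
Augment Hall→Exit: bottleneck 2, flow now 2.
Augment Hall→C2→Exit: bottleneck 8, flow now 10.
Augment Hall→C2→Lobby→Exit: bottleneck 2, flow now 12.
Augment Hall→C3→Lobby→Exit: bottleneck 4, flow now 16.
No augmenting path remains; maximum flow = 16.
In the residual graph, reachable from Hall: {Hall, StairA, C3}.
Min-cut edges: Hall→C2 (10), Hall→Exit (2), C3→Lobby (4); capacity 10 + 2 + 4 = 16.
Cut capacity 18 exceeds the max flow 16, so it is not minimum.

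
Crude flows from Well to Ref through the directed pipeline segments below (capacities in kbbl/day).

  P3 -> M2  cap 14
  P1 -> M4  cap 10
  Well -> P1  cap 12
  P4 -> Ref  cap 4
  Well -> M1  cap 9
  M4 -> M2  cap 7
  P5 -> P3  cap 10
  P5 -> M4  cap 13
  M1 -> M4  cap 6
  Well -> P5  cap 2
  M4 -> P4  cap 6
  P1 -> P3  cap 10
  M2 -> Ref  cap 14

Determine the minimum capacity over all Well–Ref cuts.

18

Augment Well→P5→P3→M2→Ref: bottleneck 2, flow now 2.
Augment Well→M1→M4→M2→Ref: bottleneck 6, flow now 8.
Augment Well→P1→P3→M2→Ref: bottleneck 6, flow now 14.
Augment Well→P1→M4→P4→Ref: bottleneck 4, flow now 18.
No augmenting path remains; maximum flow = 18.
By max-flow min-cut, the minimum cut capacity equals the max flow.
In the residual graph, reachable from Well: {Well, P5, M1, P1, P3, M4, M2, P4}.
Min-cut edges: M2→Ref (14), P4→Ref (4); capacity 14 + 4 = 18.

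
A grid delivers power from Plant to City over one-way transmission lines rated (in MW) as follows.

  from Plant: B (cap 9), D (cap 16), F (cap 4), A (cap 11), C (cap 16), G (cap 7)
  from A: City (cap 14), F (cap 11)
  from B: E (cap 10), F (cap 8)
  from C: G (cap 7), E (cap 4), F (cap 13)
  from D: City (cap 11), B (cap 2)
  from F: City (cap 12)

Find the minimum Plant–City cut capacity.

34

Augment Plant→A→City: bottleneck 11, flow now 11.
Augment Plant→D→City: bottleneck 11, flow now 22.
Augment Plant→F→City: bottleneck 4, flow now 26.
Augment Plant→B→F→City: bottleneck 8, flow now 34.
No augmenting path remains; maximum flow = 34.
By max-flow min-cut, the minimum cut capacity equals the max flow.
In the residual graph, reachable from Plant: {Plant, B, C, D, E, F, G}.
Min-cut edges: Plant→A (11), D→City (11), F→City (12); capacity 11 + 11 + 12 = 34.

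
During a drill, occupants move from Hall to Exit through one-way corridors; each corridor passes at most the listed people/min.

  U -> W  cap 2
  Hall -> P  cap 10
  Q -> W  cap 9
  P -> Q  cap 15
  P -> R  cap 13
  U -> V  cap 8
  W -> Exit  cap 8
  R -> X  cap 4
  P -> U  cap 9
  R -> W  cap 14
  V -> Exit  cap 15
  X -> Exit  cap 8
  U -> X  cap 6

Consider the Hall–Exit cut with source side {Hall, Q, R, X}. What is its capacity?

41

Edges leaving {Hall, Q, R, X}: Hall→P (10), Q→W (9), R→W (14), X→Exit (8).
Cut capacity = 10 + 9 + 14 + 8 = 41.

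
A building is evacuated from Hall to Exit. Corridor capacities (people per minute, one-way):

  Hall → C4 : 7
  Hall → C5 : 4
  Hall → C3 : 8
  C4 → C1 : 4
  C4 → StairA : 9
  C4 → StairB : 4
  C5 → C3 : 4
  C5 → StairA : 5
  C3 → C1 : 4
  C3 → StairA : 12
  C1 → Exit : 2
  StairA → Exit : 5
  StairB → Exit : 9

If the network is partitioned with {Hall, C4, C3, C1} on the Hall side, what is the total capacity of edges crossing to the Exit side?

Edges leaving {Hall, C4, C3, C1}: Hall→C5 (4), C4→StairA (9), C4→StairB (4), C3→StairA (12), C1→Exit (2).
Cut capacity = 4 + 9 + 4 + 12 + 2 = 31.

31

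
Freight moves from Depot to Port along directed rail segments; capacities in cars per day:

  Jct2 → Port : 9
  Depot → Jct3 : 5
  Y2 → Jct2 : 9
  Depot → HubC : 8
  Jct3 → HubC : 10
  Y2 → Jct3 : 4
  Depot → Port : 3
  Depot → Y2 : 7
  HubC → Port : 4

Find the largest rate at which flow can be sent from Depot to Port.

14

Augment Depot→Port: bottleneck 3, flow now 3.
Augment Depot→HubC→Port: bottleneck 4, flow now 7.
Augment Depot→Y2→Jct2→Port: bottleneck 7, flow now 14.
No augmenting path remains; maximum flow = 14.
In the residual graph, reachable from Depot: {Depot, Jct3, HubC}.
Min-cut edges: Depot→Y2 (7), Depot→Port (3), HubC→Port (4); capacity 7 + 3 + 4 = 14.
This cut is saturated, so no flow can exceed 14.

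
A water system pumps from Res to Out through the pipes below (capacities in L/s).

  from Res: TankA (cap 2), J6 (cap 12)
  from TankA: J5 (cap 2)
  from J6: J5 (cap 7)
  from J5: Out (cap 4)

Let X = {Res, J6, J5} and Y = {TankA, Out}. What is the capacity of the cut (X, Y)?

Edges leaving {Res, J6, J5}: Res→TankA (2), J5→Out (4).
Cut capacity = 2 + 4 = 6.

6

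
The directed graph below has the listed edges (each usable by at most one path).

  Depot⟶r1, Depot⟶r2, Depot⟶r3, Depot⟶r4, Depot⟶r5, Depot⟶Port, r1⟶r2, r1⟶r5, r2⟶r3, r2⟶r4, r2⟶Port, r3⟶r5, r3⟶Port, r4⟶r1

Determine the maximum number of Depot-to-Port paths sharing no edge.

3

Assign every edge capacity 1; by Menger, the answer equals the max flow.
Path Depot→Port (+1); total 1.
Path Depot→r2→Port (+1); total 2.
Path Depot→r3→Port (+1); total 3.
No residual Depot→Port path; max flow = 3.
Certifying cut of size 3: {Depot→Port, r2→Port, r3→Port}.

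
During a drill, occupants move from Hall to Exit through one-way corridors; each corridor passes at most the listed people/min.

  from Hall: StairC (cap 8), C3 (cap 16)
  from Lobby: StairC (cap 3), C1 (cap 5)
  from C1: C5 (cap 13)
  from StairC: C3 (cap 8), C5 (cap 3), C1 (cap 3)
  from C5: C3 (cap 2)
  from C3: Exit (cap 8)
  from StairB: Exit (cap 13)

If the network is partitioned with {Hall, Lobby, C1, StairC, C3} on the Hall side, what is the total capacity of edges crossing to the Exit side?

24

Edges leaving {Hall, Lobby, C1, StairC, C3}: C1→C5 (13), StairC→C5 (3), C3→Exit (8).
Cut capacity = 13 + 3 + 8 = 24.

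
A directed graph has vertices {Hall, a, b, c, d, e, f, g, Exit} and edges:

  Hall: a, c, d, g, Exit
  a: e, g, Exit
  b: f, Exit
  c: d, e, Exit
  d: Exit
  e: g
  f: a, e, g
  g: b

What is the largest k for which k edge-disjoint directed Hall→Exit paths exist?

5

Assign every edge capacity 1; by Menger, the answer equals the max flow.
Path Hall→Exit (+1); total 1.
Path Hall→a→Exit (+1); total 2.
Path Hall→c→Exit (+1); total 3.
Path Hall→d→Exit (+1); total 4.
Path Hall→g→b→Exit (+1); total 5.
No residual Hall→Exit path; max flow = 5.
Certifying cut of size 5: {Hall→Exit, Hall→a, Hall→c, Hall→d, Hall→g}.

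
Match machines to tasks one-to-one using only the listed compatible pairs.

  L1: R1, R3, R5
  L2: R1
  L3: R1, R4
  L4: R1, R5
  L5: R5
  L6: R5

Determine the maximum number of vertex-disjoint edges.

4

Unit-capacity flow: source→left, listed edges, right→sink; max matching = max flow.
Augmenting path L1→R1 (+1); matched 1.
Augmenting path L3→R4 (+1); matched 2.
Augmenting path L4→R5 (+1); matched 3.
Augmenting path L2→R1→L1→R3 (+1); matched 4.
No augmenting path remains; maximum matching = 4.
König certificate: {L1, L3, R1, R5} is a vertex cover of size 4 (every listed pair touches it), so no matching can be larger.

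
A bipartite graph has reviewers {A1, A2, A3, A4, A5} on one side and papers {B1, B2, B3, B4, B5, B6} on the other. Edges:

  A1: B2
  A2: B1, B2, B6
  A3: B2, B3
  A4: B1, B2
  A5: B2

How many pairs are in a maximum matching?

Unit-capacity flow: source→left, listed edges, right→sink; max matching = max flow.
Augmenting path A1→B2 (+1); matched 1.
Augmenting path A2→B1 (+1); matched 2.
Augmenting path A3→B3 (+1); matched 3.
Augmenting path A4→B1→A2→B6 (+1); matched 4.
No augmenting path remains; maximum matching = 4.
König certificate: {A2, A3, A4, B2} is a vertex cover of size 4 (every listed pair touches it), so no matching can be larger.

4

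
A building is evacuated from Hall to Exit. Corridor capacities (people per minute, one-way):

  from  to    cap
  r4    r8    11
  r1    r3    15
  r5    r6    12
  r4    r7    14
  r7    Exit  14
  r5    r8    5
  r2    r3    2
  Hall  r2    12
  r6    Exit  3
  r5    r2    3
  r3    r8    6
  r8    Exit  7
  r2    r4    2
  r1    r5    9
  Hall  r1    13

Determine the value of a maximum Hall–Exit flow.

Augment Hall→r1→r3→r8→Exit: bottleneck 6, flow now 6.
Augment Hall→r1→r5→r6→Exit: bottleneck 3, flow now 9.
Augment Hall→r1→r5→r8→Exit: bottleneck 1, flow now 10.
Augment Hall→r2→r4→r7→Exit: bottleneck 2, flow now 12.
No augmenting path remains; maximum flow = 12.
In the residual graph, reachable from Hall: {Hall, r1, r2, r3, r5, r6, r8}.
Min-cut edges: r2→r4 (2), r6→Exit (3), r8→Exit (7); capacity 2 + 3 + 7 = 12.
This cut is saturated, so no flow can exceed 12.

12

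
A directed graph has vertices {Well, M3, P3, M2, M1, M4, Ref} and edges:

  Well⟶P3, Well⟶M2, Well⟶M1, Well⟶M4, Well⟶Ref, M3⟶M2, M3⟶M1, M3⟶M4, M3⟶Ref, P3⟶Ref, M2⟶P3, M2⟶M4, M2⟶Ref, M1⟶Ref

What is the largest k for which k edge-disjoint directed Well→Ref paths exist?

Assign every edge capacity 1; by Menger, the answer equals the max flow.
Path Well→Ref (+1); total 1.
Path Well→P3→Ref (+1); total 2.
Path Well→M2→Ref (+1); total 3.
Path Well→M1→Ref (+1); total 4.
No residual Well→Ref path; max flow = 4.
Certifying cut of size 4: {Well→M1, Well→M2, Well→P3, Well→Ref}.

4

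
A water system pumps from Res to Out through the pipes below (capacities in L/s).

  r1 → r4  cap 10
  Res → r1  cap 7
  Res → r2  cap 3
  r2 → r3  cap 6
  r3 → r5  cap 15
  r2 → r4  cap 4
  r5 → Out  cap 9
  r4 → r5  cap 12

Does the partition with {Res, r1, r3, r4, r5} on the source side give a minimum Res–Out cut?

Given cut capacity: 3 + 9 = 12.
Augment Res→r1→r4→r5→Out: bottleneck 7, flow now 7.
Augment Res→r2→r3→r5→Out: bottleneck 2, flow now 9.
No augmenting path remains; maximum flow = 9.
In the residual graph, reachable from Res: {Res, r1, r2, r3, r4, r5}.
Min-cut edges: r5→Out (9); capacity 9 = 9.
Cut capacity 12 exceeds the max flow 9, so it is not minimum.

No — its capacity is 12, but the minimum cut has capacity 9.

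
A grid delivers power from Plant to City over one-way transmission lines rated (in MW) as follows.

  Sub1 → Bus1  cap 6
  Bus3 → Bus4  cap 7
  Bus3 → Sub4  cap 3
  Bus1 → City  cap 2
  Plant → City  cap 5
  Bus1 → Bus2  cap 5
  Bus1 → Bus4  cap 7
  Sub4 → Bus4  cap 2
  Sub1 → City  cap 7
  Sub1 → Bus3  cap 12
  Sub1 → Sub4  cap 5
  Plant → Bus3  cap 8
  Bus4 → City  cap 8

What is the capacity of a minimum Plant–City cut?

Augment Plant→City: bottleneck 5, flow now 5.
Augment Plant→Bus3→Bus4→City: bottleneck 7, flow now 12.
Augment Plant→Bus3→Sub4→Bus4→City: bottleneck 1, flow now 13.
No augmenting path remains; maximum flow = 13.
By max-flow min-cut, the minimum cut capacity equals the max flow.
In the residual graph, reachable from Plant: {Plant}.
Min-cut edges: Plant→Bus3 (8), Plant→City (5); capacity 8 + 5 = 13.

13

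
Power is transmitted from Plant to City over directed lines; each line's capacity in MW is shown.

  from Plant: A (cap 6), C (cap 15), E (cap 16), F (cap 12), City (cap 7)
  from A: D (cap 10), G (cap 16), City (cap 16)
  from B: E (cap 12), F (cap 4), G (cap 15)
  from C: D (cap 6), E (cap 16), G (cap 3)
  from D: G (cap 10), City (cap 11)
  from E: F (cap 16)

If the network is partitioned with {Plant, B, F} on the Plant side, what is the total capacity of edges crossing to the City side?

Edges leaving {Plant, B, F}: Plant→A (6), Plant→C (15), Plant→E (16), Plant→City (7), B→E (12), B→G (15).
Cut capacity = 6 + 15 + 16 + 7 + 12 + 15 = 71.

71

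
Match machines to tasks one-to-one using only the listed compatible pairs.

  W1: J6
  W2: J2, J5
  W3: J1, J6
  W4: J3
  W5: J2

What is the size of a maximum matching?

5

Unit-capacity flow: source→left, listed edges, right→sink; max matching = max flow.
Augmenting path W1→J6 (+1); matched 1.
Augmenting path W2→J2 (+1); matched 2.
Augmenting path W3→J1 (+1); matched 3.
Augmenting path W4→J3 (+1); matched 4.
Augmenting path W5→J2→W2→J5 (+1); matched 5.
No augmenting path remains; maximum matching = 5.
König certificate: {W1, W2, W3, W4, W5} is a vertex cover of size 5 (every listed pair touches it), so no matching can be larger.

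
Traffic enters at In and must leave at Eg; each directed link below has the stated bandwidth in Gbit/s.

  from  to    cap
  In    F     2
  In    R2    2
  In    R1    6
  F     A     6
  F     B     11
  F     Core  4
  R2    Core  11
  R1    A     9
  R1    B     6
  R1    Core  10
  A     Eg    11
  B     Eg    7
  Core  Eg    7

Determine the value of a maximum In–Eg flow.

Augment In→F→A→Eg: bottleneck 2, flow now 2.
Augment In→R2→Core→Eg: bottleneck 2, flow now 4.
Augment In→R1→A→Eg: bottleneck 6, flow now 10.
No augmenting path remains; maximum flow = 10.
In the residual graph, reachable from In: {In}.
Min-cut edges: In→F (2), In→R2 (2), In→R1 (6); capacity 2 + 2 + 6 = 10.
This cut is saturated, so no flow can exceed 10.

10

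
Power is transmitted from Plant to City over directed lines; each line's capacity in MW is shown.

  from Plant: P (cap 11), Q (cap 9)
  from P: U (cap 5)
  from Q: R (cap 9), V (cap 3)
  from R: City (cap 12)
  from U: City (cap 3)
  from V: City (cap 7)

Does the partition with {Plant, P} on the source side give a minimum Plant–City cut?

Given cut capacity: 9 + 5 = 14.
Augment Plant→P→U→City: bottleneck 3, flow now 3.
Augment Plant→Q→R→City: bottleneck 9, flow now 12.
No augmenting path remains; maximum flow = 12.
In the residual graph, reachable from Plant: {Plant, P, U}.
Min-cut edges: Plant→Q (9), U→City (3); capacity 9 + 3 = 12.
Cut capacity 14 exceeds the max flow 12, so it is not minimum.

No — its capacity is 14, but the minimum cut has capacity 12.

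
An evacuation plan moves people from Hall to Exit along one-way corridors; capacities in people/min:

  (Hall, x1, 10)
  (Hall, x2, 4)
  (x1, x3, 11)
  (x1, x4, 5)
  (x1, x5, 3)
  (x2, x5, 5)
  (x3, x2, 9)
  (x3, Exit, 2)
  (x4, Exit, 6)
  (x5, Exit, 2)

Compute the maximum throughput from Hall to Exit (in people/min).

9

Augment Hall→x1→x3→Exit: bottleneck 2, flow now 2.
Augment Hall→x1→x4→Exit: bottleneck 5, flow now 7.
Augment Hall→x1→x5→Exit: bottleneck 2, flow now 9.
No augmenting path remains; maximum flow = 9.
In the residual graph, reachable from Hall: {Hall, x1, x2, x3, x5}.
Min-cut edges: x1→x4 (5), x3→Exit (2), x5→Exit (2); capacity 5 + 2 + 2 = 9.
This cut is saturated, so no flow can exceed 9.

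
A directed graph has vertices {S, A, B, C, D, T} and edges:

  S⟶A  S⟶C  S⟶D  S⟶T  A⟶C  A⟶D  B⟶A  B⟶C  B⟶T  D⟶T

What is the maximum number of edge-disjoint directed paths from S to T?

Assign every edge capacity 1; by Menger, the answer equals the max flow.
Path S→T (+1); total 1.
Path S→D→T (+1); total 2.
No residual S→T path; max flow = 2.
Certifying cut of size 2: {D→T, S→T}.

2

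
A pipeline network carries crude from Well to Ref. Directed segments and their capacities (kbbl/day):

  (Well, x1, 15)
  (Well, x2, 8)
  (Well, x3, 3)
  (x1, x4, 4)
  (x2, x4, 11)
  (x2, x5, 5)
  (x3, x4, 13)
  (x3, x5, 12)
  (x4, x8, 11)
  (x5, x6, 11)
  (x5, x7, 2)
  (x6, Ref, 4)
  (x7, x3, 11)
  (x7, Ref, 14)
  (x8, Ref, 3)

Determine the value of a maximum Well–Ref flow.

Augment Well→x1→x4→x8→Ref: bottleneck 3, flow now 3.
Augment Well→x2→x5→x6→Ref: bottleneck 4, flow now 7.
Augment Well→x2→x5→x7→Ref: bottleneck 1, flow now 8.
Augment Well→x3→x5→x7→Ref: bottleneck 1, flow now 9.
No augmenting path remains; maximum flow = 9.
In the residual graph, reachable from Well: {Well, x1, x2, x3, x4, x5, x6, x8}.
Min-cut edges: x5→x7 (2), x6→Ref (4), x8→Ref (3); capacity 2 + 4 + 3 = 9.
This cut is saturated, so no flow can exceed 9.

9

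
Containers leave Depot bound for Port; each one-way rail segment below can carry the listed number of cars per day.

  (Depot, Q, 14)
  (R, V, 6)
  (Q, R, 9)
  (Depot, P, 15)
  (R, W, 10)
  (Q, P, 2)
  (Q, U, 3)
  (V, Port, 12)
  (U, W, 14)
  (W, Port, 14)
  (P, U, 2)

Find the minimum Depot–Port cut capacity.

14

Augment Depot→P→U→W→Port: bottleneck 2, flow now 2.
Augment Depot→Q→R→V→Port: bottleneck 6, flow now 8.
Augment Depot→Q→R→W→Port: bottleneck 3, flow now 11.
Augment Depot→Q→U→W→Port: bottleneck 3, flow now 14.
No augmenting path remains; maximum flow = 14.
By max-flow min-cut, the minimum cut capacity equals the max flow.
In the residual graph, reachable from Depot: {Depot, P, Q}.
Min-cut edges: P→U (2), Q→R (9), Q→U (3); capacity 2 + 9 + 3 = 14.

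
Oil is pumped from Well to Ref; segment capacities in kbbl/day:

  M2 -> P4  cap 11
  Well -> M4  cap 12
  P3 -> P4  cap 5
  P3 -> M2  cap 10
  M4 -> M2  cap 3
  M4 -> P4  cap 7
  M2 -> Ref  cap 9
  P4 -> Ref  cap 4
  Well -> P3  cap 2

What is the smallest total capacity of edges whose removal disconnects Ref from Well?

9

Augment Well→M4→M2→Ref: bottleneck 3, flow now 3.
Augment Well→M4→P4→Ref: bottleneck 4, flow now 7.
Augment Well→P3→M2→Ref: bottleneck 2, flow now 9.
No augmenting path remains; maximum flow = 9.
By max-flow min-cut, the minimum cut capacity equals the max flow.
In the residual graph, reachable from Well: {Well, M4, P4}.
Min-cut edges: Well→P3 (2), M4→M2 (3), P4→Ref (4); capacity 2 + 3 + 4 = 9.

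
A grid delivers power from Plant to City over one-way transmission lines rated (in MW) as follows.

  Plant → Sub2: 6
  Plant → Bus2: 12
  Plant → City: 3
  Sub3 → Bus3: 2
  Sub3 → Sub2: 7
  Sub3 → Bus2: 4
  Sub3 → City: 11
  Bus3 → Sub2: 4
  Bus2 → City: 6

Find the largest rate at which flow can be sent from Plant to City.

Augment Plant→City: bottleneck 3, flow now 3.
Augment Plant→Bus2→City: bottleneck 6, flow now 9.
No augmenting path remains; maximum flow = 9.
In the residual graph, reachable from Plant: {Plant, Sub2, Bus2}.
Min-cut edges: Plant→City (3), Bus2→City (6); capacity 3 + 6 = 9.
This cut is saturated, so no flow can exceed 9.

9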